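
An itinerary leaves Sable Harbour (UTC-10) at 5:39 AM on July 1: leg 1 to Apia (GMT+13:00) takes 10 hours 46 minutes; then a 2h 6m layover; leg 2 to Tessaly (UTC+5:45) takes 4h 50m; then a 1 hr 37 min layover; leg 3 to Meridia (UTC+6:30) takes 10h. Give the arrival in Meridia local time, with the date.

Convert departure to UTC: 5:39 AM + 10:00 = 3:39 PM UTC on Jul 1.
Add 10 hours 46 minutes leg 1 → 2:25 AM UTC (Jul 2).
Add 2 hours and 6 minutes layover in Apia → 4:31 AM UTC.
Add 4 hours 50 minutes leg 2 → 9:21 AM UTC.
Add 1 hour and 37 minutes layover in Tessaly → 10:58 AM UTC.
Add 10 hours leg 3 → 8:58 PM UTC.
Meridia is UTC+6:30, so local arrival = 8:58 PM + 6:30 = 3:28 AM on Jul 3.

3:28 AM on Jul 3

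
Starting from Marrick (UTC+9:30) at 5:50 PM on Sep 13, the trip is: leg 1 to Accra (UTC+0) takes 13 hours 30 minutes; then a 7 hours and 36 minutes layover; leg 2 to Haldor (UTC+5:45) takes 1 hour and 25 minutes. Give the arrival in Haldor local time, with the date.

12:36 PM on September 14

Convert departure to UTC: 5:50 PM − 9:30 = 8:20 AM UTC on Sep 13.
Add 13 hours 30 minutes leg 1 → 9:50 PM UTC.
Add 7 hours 36 minutes layover in Accra → 5:26 AM UTC (Sep 14).
Add 1 hour and 25 minutes leg 2 → 6:51 AM UTC.
Haldor is UTC+5:45, so local arrival = 6:51 AM + 5:45 = 12:36 PM on Sep 14.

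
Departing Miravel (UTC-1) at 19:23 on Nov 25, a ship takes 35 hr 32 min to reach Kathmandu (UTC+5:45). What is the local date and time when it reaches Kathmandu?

Kathmandu is 6:45 ahead of Miravel.
After 35 hours 32 minutes it is 06:55 (Nov 27) in Miravel.
Shift by the zone difference: 06:55 + 6:45 = 13:40 on Nov 27 in Kathmandu.

13:40 on Nov 27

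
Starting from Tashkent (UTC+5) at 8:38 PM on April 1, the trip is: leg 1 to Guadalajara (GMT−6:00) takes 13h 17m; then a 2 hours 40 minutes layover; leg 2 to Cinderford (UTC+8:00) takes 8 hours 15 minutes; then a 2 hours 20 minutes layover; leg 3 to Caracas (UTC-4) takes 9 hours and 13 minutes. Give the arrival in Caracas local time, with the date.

Convert departure to UTC: 8:38 PM − 5:00 = 3:38 PM UTC on Apr 1.
Add 13 hours and 17 minutes leg 1 → 4:55 AM UTC (Apr 2).
Add 2 hours and 40 minutes layover in Guadalajara → 7:35 AM UTC.
Add 8 hours and 15 minutes leg 2 → 3:50 PM UTC.
Add 2 hours and 20 minutes layover in Cinderford → 6:10 PM UTC.
Add 9 hours and 13 minutes leg 3 → 3:23 AM UTC (Apr 3).
Caracas is UTC−4:00, so local arrival = 3:23 AM − 4:00 = 11:23 PM on Apr 2.

11:23 PM on April 2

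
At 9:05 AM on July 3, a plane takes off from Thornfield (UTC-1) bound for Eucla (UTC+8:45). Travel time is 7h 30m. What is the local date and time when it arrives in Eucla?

2:20 AM on July 4

Convert departure to UTC: 9:05 AM + 1:00 = 10:05 AM UTC on Jul 3.
Add 7 hours and 30 minutes travel time → 5:35 PM UTC.
Eucla is UTC+8:45, so local arrival = 5:35 PM + 8:45 = 2:20 AM on Jul 4.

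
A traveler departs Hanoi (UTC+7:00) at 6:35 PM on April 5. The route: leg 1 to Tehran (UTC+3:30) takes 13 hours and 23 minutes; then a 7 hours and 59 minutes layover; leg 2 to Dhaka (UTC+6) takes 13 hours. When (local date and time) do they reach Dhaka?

Convert departure to UTC: 6:35 PM − 7:00 = 11:35 AM UTC on Apr 5.
Add 13 hours 23 minutes leg 1 → 12:58 AM UTC (Apr 6).
Add 7 hours 59 minutes layover in Tehran → 8:57 AM UTC.
Add 13 hours leg 2 → 9:57 PM UTC.
Dhaka is UTC+6:00, so local arrival = 9:57 PM + 6:00 = 3:57 AM on Apr 7.

3:57 AM on April 7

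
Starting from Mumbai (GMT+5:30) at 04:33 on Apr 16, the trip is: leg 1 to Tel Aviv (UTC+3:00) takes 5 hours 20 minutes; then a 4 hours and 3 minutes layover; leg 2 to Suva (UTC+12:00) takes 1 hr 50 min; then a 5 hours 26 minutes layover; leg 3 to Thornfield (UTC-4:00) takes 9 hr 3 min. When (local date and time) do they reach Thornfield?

Convert departure to UTC: 04:33 − 5:30 = 23:03 UTC on Apr 15.
Add 5 hours 20 minutes leg 1 → 04:23 UTC (Apr 16).
Add 4 hours 3 minutes layover in Tel Aviv → 08:26 UTC.
Add 1 hour and 50 minutes leg 2 → 10:16 UTC.
Add 5 hours and 26 minutes layover in Suva → 15:42 UTC.
Add 9 hours and 3 minutes leg 3 → 00:45 UTC (Apr 17).
Thornfield is UTC−4:00, so local arrival = 00:45 − 4:00 = 20:45 on Apr 16.

20:45 on April 16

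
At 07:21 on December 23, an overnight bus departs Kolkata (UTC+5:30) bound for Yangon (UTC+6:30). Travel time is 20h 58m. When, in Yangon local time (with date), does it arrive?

05:19 on December 24

Convert departure to UTC: 07:21 − 5:30 = 01:51 UTC on Dec 23.
Add 20 hours and 58 minutes travel time → 22:49 UTC.
Yangon is UTC+6:30, so local arrival = 22:49 + 6:30 = 05:19 on Dec 24.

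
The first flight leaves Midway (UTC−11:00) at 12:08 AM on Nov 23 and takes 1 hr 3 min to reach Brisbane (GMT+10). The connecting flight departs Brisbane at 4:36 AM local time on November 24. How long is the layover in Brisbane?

Convert departure to UTC: 12:08 AM + 11:00 = 11:08 AM UTC on Nov 23.
Add 1 hour and 3 minutes flight time → 12:11 PM UTC.
Brisbane is UTC+10:00, so local arrival = 12:11 PM + 10:00 = 10:11 PM on Nov 23.
Layover = 4:36 AM − 10:11 PM (+1 day) = 6 hours 25 minutes.

6 hours 25 minutes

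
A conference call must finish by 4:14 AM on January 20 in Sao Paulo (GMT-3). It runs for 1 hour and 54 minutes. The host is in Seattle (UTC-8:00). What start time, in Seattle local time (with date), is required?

9:20 PM on Jan 19

Target end time in UTC: 4:14 AM + 3:00 = 7:14 AM on Jan 20.
Subtract 1 hour 54 minutes → start 5:20 AM UTC on Jan 20.
Seattle is UTC−8:00: 5:20 AM − 8:00 = 9:20 PM on Jan 19.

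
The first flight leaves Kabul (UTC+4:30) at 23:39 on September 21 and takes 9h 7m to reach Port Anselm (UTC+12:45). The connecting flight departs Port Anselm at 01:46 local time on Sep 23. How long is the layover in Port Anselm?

8 hours 45 minutes

Convert departure to UTC: 23:39 − 4:30 = 19:09 UTC on Sep 21.
Add 9 hours 7 minutes flight time → 04:16 UTC (Sep 22).
Port Anselm is UTC+12:45, so local arrival = 04:16 + 12:45 = 17:01 on Sep 22.
Layover = 01:46 − 17:01 (+1 day) = 8 hours 45 minutes.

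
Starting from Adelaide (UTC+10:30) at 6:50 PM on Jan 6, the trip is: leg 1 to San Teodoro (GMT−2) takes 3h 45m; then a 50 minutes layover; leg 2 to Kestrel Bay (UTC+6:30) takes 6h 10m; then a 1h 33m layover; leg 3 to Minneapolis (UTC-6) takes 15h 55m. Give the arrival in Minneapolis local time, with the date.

Convert departure to UTC: 6:50 PM − 10:30 = 8:20 AM UTC on Jan 6.
Add 3 hours and 45 minutes leg 1 → 12:05 PM UTC.
Add 50 minutes layover in San Teodoro → 12:55 PM UTC.
Add 6 hours and 10 minutes leg 2 → 7:05 PM UTC.
Add 1 hour and 33 minutes layover in Kestrel Bay → 8:38 PM UTC.
Add 15 hours 55 minutes leg 3 → 12:33 PM UTC (Jan 7).
Minneapolis is UTC−6:00, so local arrival = 12:33 PM − 6:00 = 6:33 AM on Jan 7.

6:33 AM on January 7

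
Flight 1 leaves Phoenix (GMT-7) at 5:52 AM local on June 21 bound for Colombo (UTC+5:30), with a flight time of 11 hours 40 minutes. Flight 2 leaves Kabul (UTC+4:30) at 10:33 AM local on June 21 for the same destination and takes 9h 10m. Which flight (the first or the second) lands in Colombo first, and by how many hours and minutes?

Flight 1 in UTC: 5:52 AM + 7:00 = 12:52 PM on Jun 21.
+11 hours and 40 minutes → arrive 12:32 AM UTC on Jun 22.
Flight 2 in UTC: 10:33 AM − 4:30 = 6:03 AM on Jun 21.
+9 hours 10 minutes → arrive 3:13 PM UTC on Jun 21.
Flight 2 lands earlier by 9 hours 19 minutes.

the second, by 9 hours 19 minutes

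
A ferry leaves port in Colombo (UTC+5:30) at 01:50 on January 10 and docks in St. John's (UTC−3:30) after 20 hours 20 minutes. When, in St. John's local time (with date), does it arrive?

St. John's is 9:00 behind Colombo.
After 20 hours 20 minutes it is 22:10 in Colombo.
Shift by the zone difference: 22:10 − 9:00 = 13:10 on Jan 10 in St. John's.

13:10 on Jan 10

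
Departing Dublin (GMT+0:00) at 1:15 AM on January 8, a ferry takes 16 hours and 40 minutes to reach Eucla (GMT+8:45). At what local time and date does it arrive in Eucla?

Dublin is at UTC+0, so departure is already 1:15 AM UTC on Jan 8.
Add 16 hours and 40 minutes travel time → 5:55 PM UTC.
Eucla is UTC+8:45, so local arrival = 5:55 PM + 8:45 = 2:40 AM on Jan 9.

2:40 AM on Jan 9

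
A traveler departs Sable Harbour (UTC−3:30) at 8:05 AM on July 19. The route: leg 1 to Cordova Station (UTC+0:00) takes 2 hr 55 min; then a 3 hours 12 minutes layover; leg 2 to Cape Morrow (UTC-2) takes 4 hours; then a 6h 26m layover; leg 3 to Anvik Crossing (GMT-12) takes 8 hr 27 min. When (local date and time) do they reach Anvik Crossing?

Convert departure to UTC: 8:05 AM + 3:30 = 11:35 AM UTC on Jul 19.
Add 2 hours 55 minutes leg 1 → 2:30 PM UTC.
Add 3 hours and 12 minutes layover in Cordova Station → 5:42 PM UTC.
Add 4 hours leg 2 → 9:42 PM UTC.
Add 6 hours 26 minutes layover in Cape Morrow → 4:08 AM UTC (Jul 20).
Add 8 hours and 27 minutes leg 3 → 12:35 PM UTC.
Anvik Crossing is UTC−12:00, so local arrival = 12:35 PM − 12:00 = 12:35 AM on Jul 20.

12:35 AM on July 20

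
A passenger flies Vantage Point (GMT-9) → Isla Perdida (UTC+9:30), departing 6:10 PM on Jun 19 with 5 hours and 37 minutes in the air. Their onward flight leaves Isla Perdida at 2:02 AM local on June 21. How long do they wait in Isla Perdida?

Convert departure to UTC: 6:10 PM + 9:00 = 3:10 AM UTC on Jun 20.
Add 5 hours 37 minutes flight time → 8:47 AM UTC.
Isla Perdida is UTC+9:30, so local arrival = 8:47 AM + 9:30 = 6:17 PM on Jun 20.
Layover = 2:02 AM − 6:17 PM (+1 day) = 7 hours 45 minutes.

7 hours 45 minutes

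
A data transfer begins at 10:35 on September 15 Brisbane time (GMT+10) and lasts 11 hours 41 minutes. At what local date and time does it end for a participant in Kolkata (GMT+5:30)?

Convert start to UTC: 10:35 − 10:00 = 00:35 UTC on Sep 15.
Add 11 hours and 41 minutes duration → 12:16 UTC.
Kolkata is UTC+5:30, so local end time = 12:16 + 5:30 = 17:46 on Sep 15.

17:46 on September 15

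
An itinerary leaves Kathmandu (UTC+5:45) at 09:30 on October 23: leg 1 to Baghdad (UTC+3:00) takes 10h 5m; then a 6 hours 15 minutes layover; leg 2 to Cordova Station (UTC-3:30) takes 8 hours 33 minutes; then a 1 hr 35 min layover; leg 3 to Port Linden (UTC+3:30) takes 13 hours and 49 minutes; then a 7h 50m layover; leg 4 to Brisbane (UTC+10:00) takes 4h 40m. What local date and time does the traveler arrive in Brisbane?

Convert departure to UTC: 09:30 − 5:45 = 03:45 UTC on Oct 23.
Add 10 hours 5 minutes leg 1 → 13:50 UTC.
Add 6 hours and 15 minutes layover in Baghdad → 20:05 UTC.
Add 8 hours 33 minutes leg 2 → 04:38 UTC (Oct 24).
Add 1 hour 35 minutes layover in Cordova Station → 06:13 UTC.
Add 13 hours and 49 minutes leg 3 → 20:02 UTC.
Add 7 hours and 50 minutes layover in Port Linden → 03:52 UTC (Oct 25).
Add 4 hours 40 minutes leg 4 → 08:32 UTC.
Brisbane is UTC+10:00, so local arrival = 08:32 + 10:00 = 18:32 on Oct 25.

18:32 on Oct 25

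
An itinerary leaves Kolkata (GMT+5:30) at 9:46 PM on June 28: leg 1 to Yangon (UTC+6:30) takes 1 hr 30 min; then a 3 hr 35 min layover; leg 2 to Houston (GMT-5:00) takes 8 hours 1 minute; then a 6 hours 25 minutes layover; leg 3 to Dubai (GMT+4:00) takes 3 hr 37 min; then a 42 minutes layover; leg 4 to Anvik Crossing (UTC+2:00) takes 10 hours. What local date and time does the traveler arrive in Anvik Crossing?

Convert departure to UTC: 9:46 PM − 5:30 = 4:16 PM UTC on Jun 28.
Add 1 hour 30 minutes leg 1 → 5:46 PM UTC.
Add 3 hours and 35 minutes layover in Yangon → 9:21 PM UTC.
Add 8 hours 1 minute leg 2 → 5:22 AM UTC (Jun 29).
Add 6 hours and 25 minutes layover in Houston → 11:47 AM UTC.
Add 3 hours 37 minutes leg 3 → 3:24 PM UTC.
Add 42 minutes layover in Dubai → 4:06 PM UTC.
Add 10 hours leg 4 → 2:06 AM UTC (Jun 30).
Anvik Crossing is UTC+2:00, so local arrival = 2:06 AM + 2:00 = 4:06 AM on Jun 30.

4:06 AM on Jun 30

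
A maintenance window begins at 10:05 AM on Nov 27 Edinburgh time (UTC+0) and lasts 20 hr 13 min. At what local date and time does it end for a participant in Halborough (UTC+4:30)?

Edinburgh is at UTC+0, so start is already 10:05 AM UTC on Nov 27.
Add 20 hours and 13 minutes duration → 6:18 AM UTC (Nov 28).
Halborough is UTC+4:30, so local end time = 6:18 AM + 4:30 = 10:48 AM on Nov 28.

10:48 AM on November 28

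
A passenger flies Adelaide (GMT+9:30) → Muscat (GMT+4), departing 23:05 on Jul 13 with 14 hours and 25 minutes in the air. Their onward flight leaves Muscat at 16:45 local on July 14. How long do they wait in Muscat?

Convert departure to UTC: 23:05 − 9:30 = 13:35 UTC on Jul 13.
Add 14 hours 25 minutes flight time → 04:00 UTC (Jul 14).
Muscat is UTC+4:00, so local arrival = 04:00 + 4:00 = 08:00 on Jul 14.
Layover = 16:45 − 08:00 = 8 hours 45 minutes.

8 hours 45 minutes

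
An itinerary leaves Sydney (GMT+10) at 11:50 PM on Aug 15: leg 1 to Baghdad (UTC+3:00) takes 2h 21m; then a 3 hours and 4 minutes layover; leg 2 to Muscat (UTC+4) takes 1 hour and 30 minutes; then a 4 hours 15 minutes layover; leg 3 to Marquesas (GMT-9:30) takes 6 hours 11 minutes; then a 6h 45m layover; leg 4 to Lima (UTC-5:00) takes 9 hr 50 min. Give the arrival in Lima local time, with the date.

Convert departure to UTC: 11:50 PM − 10:00 = 1:50 PM UTC on Aug 15.
Add 2 hours and 21 minutes leg 1 → 4:11 PM UTC.
Add 3 hours 4 minutes layover in Baghdad → 7:15 PM UTC.
Add 1 hour and 30 minutes leg 2 → 8:45 PM UTC.
Add 4 hours and 15 minutes layover in Muscat → 1:00 AM UTC (Aug 16).
Add 6 hours and 11 minutes leg 3 → 7:11 AM UTC.
Add 6 hours 45 minutes layover in Marquesas → 1:56 PM UTC.
Add 9 hours 50 minutes leg 4 → 11:46 PM UTC.
Lima is UTC−5:00, so local arrival = 11:46 PM − 5:00 = 6:46 PM on Aug 16.

6:46 PM on August 16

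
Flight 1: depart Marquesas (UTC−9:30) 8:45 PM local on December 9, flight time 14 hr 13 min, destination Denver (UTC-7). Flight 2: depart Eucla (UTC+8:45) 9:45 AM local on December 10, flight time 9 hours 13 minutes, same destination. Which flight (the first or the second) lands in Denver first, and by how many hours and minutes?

Flight 1 in UTC: 8:45 PM + 9:30 = 6:15 AM on Dec 10.
+14 hours and 13 minutes → arrive 8:28 PM UTC on Dec 10.
Flight 2 in UTC: 9:45 AM − 8:45 = 1:00 AM on Dec 10.
+9 hours and 13 minutes → arrive 10:13 AM UTC on Dec 10.
Flight 2 lands earlier by 10 hours 15 minutes.

the second, by 10 hours 15 minutes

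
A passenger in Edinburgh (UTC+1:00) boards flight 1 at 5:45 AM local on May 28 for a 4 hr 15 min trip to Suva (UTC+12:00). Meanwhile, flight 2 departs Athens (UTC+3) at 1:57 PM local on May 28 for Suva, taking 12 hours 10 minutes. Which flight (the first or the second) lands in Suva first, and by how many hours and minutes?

the first, by 14 hours 7 minutes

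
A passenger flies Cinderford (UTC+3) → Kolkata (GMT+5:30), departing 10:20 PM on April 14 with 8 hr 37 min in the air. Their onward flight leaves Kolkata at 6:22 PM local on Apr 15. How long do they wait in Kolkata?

8 hours 55 minutes

Convert departure to UTC: 10:20 PM − 3:00 = 7:20 PM UTC on Apr 14.
Add 8 hours and 37 minutes flight time → 3:57 AM UTC (Apr 15).
Kolkata is UTC+5:30, so local arrival = 3:57 AM + 5:30 = 9:27 AM on Apr 15.
Layover = 6:22 PM − 9:27 AM = 8 hours 55 minutes.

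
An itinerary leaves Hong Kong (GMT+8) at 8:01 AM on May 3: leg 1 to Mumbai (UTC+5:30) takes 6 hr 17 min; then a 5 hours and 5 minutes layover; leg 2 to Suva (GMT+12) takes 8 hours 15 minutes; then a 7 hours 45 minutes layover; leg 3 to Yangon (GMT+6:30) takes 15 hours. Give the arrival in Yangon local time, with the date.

Convert departure to UTC: 8:01 AM − 8:00 = 12:01 AM UTC on May 3.
Add 6 hours 17 minutes leg 1 → 6:18 AM UTC.
Add 5 hours and 5 minutes layover in Mumbai → 11:23 AM UTC.
Add 8 hours and 15 minutes leg 2 → 7:38 PM UTC.
Add 7 hours and 45 minutes layover in Suva → 3:23 AM UTC (May 4).
Add 15 hours leg 3 → 6:23 PM UTC.
Yangon is UTC+6:30, so local arrival = 6:23 PM + 6:30 = 12:53 AM on May 5.

12:53 AM on May 5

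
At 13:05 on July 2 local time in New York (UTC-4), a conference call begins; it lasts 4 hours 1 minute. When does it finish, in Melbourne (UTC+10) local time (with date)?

Melbourne is 14:00 ahead of New York.
After 4 hours 1 minute it is 17:06 in New York.
Shift by the zone difference: 17:06 + 14:00 = 07:06 on Jul 3 in Melbourne.

07:06 on Jul 3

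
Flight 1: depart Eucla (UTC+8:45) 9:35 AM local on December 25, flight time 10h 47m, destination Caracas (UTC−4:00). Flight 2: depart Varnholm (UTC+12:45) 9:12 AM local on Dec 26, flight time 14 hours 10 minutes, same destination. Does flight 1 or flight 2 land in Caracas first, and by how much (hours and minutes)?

Flight 1 in UTC: 9:35 AM − 8:45 = 12:50 AM on Dec 25.
+10 hours and 47 minutes → arrive 11:37 AM UTC on Dec 25.
Flight 2 in UTC: 9:12 AM − 12:45 = 8:27 PM on Dec 25.
+14 hours 10 minutes → arrive 10:37 AM UTC on Dec 26.
Flight 1 lands earlier by 23 hours.

the first, by 23 hours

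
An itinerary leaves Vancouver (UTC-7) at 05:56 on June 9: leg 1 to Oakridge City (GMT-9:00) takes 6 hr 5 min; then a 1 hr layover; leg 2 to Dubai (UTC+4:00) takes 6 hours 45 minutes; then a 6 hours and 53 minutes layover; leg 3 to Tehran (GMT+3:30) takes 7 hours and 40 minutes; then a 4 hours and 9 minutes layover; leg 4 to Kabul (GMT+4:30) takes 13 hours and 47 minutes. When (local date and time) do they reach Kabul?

15:45 on Jun 11

Convert departure to UTC: 05:56 + 7:00 = 12:56 UTC on Jun 9.
Add 6 hours 5 minutes leg 1 → 19:01 UTC.
Add 1 hour layover in Oakridge City → 20:01 UTC.
Add 6 hours 45 minutes leg 2 → 02:46 UTC (Jun 10).
Add 6 hours 53 minutes layover in Dubai → 09:39 UTC.
Add 7 hours 40 minutes leg 3 → 17:19 UTC.
Add 4 hours 9 minutes layover in Tehran → 21:28 UTC.
Add 13 hours and 47 minutes leg 4 → 11:15 UTC (Jun 11).
Kabul is UTC+4:30, so local arrival = 11:15 + 4:30 = 15:45 on Jun 11.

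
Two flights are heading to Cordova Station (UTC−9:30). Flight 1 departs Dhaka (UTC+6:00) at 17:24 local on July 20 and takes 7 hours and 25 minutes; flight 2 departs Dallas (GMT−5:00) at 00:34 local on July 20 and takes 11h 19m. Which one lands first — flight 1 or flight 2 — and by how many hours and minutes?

the second, by 1 hour 56 minutes

Flight 1 in UTC: 17:24 − 6:00 = 11:24 on Jul 20.
+7 hours and 25 minutes → arrive 18:49 UTC on Jul 20.
Flight 2 in UTC: 00:34 + 5:00 = 05:34 on Jul 20.
+11 hours and 19 minutes → arrive 16:53 UTC on Jul 20.
Flight 2 lands earlier by 1 hour 56 minutes.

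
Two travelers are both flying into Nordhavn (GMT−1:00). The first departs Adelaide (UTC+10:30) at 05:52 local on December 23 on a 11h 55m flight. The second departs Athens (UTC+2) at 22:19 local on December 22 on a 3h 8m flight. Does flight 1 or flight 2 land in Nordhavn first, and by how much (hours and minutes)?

the second, by 7 hours 50 minutes

Flight 1 in UTC: 05:52 − 10:30 = 19:22 on Dec 22.
+11 hours and 55 minutes → arrive 07:17 UTC on Dec 23.
Flight 2 in UTC: 22:19 − 2:00 = 20:19 on Dec 22.
+3 hours 8 minutes → arrive 23:27 UTC on Dec 22.
Flight 2 lands earlier by 7 hours 50 minutes.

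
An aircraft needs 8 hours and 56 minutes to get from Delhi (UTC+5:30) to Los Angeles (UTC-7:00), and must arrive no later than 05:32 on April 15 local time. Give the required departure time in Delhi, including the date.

09:06 on April 15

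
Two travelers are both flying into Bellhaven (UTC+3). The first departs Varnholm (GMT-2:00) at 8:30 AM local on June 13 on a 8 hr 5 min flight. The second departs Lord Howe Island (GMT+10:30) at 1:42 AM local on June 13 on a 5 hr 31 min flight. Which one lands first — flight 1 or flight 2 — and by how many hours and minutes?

Flight 1 in UTC: 8:30 AM + 2:00 = 10:30 AM on Jun 13.
+8 hours 5 minutes → arrive 6:35 PM UTC on Jun 13.
Flight 2 in UTC: 1:42 AM − 10:30 = 3:12 PM on Jun 12.
+5 hours 31 minutes → arrive 8:43 PM UTC on Jun 12.
Flight 2 lands earlier by 21 hours 52 minutes.

the second, by 21 hours 52 minutes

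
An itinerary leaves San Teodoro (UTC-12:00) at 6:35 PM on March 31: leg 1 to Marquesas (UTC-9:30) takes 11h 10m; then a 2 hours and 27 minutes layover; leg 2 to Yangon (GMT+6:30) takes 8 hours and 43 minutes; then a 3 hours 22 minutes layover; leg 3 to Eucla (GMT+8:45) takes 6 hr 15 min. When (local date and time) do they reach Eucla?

Convert departure to UTC: 6:35 PM + 12:00 = 6:35 AM UTC on Apr 1.
Add 11 hours and 10 minutes leg 1 → 5:45 PM UTC.
Add 2 hours 27 minutes layover in Marquesas → 8:12 PM UTC.
Add 8 hours and 43 minutes leg 2 → 4:55 AM UTC (Apr 2).
Add 3 hours and 22 minutes layover in Yangon → 8:17 AM UTC.
Add 6 hours and 15 minutes leg 3 → 2:32 PM UTC.
Eucla is UTC+8:45, so local arrival = 2:32 PM + 8:45 = 11:17 PM on Apr 2.

11:17 PM on April 2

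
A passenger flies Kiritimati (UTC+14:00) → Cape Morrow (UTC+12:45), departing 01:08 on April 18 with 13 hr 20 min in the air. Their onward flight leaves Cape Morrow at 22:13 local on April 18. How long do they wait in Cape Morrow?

9 hours

Convert departure to UTC: 01:08 − 14:00 = 11:08 UTC on Apr 17.
Add 13 hours 20 minutes flight time → 00:28 UTC (Apr 18).
Cape Morrow is UTC+12:45, so local arrival = 00:28 + 12:45 = 13:13 on Apr 18.
Layover = 22:13 − 13:13 = 9 hours.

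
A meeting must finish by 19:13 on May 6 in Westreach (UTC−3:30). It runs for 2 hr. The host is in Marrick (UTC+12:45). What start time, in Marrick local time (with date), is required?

Target end time in UTC: 19:13 + 3:30 = 22:43 on May 6.
Subtract 2 hours → start 20:43 UTC on May 6.
Marrick is UTC+12:45: 20:43 + 12:45 = 09:28 on May 7.

09:28 on May 7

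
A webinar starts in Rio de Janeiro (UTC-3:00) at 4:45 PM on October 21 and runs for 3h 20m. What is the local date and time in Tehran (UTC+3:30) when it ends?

2:35 AM on Oct 22

Tehran is 6:30 ahead of Rio de Janeiro.
After 3 hours and 20 minutes it is 8:05 PM in Rio de Janeiro.
Shift by the zone difference: 8:05 PM + 6:30 = 2:35 AM on Oct 22 in Tehran.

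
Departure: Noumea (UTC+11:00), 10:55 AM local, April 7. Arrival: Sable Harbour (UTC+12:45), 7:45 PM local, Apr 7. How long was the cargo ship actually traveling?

7 hours 5 minutes

Sable Harbour is 1:45 ahead of Noumea.
Clock-face elapsed time (ignoring zones) is 8 hours 50 minutes.
Actual elapsed = 8 hours 50 minutes − 1:45 = 7 hours 5 minutes.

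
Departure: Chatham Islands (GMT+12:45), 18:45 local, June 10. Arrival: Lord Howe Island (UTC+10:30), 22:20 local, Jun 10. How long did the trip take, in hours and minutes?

Departure in UTC: 18:45 − 12:45 = 06:00 on Jun 10.
Arrival in UTC: 22:20 − 10:30 = 11:50 on Jun 10.
Elapsed = 11:50 − 06:00 = 5 hours 50 minutes.

5 hours 50 minutes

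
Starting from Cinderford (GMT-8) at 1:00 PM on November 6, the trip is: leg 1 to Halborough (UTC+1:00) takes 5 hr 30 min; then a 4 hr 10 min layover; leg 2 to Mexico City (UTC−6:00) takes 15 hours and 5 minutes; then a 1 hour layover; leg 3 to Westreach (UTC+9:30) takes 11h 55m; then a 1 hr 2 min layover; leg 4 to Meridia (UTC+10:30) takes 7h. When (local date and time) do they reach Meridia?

Convert departure to UTC: 1:00 PM + 8:00 = 9:00 PM UTC on Nov 6.
Add 5 hours 30 minutes leg 1 → 2:30 AM UTC (Nov 7).
Add 4 hours 10 minutes layover in Halborough → 6:40 AM UTC.
Add 15 hours and 5 minutes leg 2 → 9:45 PM UTC.
Add 1 hour layover in Mexico City → 10:45 PM UTC.
Add 11 hours and 55 minutes leg 3 → 10:40 AM UTC (Nov 8).
Add 1 hour and 2 minutes layover in Westreach → 11:42 AM UTC.
Add 7 hours leg 4 → 6:42 PM UTC.
Meridia is UTC+10:30, so local arrival = 6:42 PM + 10:30 = 5:12 AM on Nov 9.

5:12 AM on November 9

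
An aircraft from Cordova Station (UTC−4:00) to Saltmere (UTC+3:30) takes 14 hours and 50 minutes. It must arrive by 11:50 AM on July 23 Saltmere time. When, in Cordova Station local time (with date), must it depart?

1:30 PM on Jul 22

Target arrival in UTC: 11:50 AM − 3:30 = 8:20 AM on Jul 23.
Subtract 14 hours and 50 minutes → departure 5:30 PM UTC on Jul 22.
Cordova Station is UTC−4:00: 5:30 PM − 4:00 = 1:30 PM on Jul 22.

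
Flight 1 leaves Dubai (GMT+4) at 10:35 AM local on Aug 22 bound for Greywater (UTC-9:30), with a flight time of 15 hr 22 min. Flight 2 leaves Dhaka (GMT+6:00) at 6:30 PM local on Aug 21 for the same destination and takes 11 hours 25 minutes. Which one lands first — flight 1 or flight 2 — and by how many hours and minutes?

Flight 1 in UTC: 10:35 AM − 4:00 = 6:35 AM on Aug 22.
+15 hours and 22 minutes → arrive 9:57 PM UTC on Aug 22.
Flight 2 in UTC: 6:30 PM − 6:00 = 12:30 PM on Aug 21.
+11 hours 25 minutes → arrive 11:55 PM UTC on Aug 21.
Flight 2 lands earlier by 22 hours 2 minutes.

the second, by 22 hours 2 minutes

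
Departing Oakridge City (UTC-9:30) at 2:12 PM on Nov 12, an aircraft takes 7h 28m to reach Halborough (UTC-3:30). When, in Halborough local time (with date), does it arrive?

Halborough is 6:00 ahead of Oakridge City.
After 7 hours and 28 minutes it is 9:40 PM in Oakridge City.
Shift by the zone difference: 9:40 PM + 6:00 = 3:40 AM on Nov 13 in Halborough.

3:40 AM on November 13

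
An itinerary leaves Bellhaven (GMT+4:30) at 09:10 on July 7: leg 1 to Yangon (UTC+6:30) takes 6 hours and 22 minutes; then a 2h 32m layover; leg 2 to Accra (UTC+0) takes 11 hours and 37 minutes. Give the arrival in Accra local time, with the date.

01:11 on July 8

Convert departure to UTC: 09:10 − 4:30 = 04:40 UTC on Jul 7.
Add 6 hours 22 minutes leg 1 → 11:02 UTC.
Add 2 hours and 32 minutes layover in Yangon → 13:34 UTC.
Add 11 hours and 37 minutes leg 2 → 01:11 UTC (Jul 8).
Accra is UTC+0, so local arrival is the same: 01:11 on Jul 8.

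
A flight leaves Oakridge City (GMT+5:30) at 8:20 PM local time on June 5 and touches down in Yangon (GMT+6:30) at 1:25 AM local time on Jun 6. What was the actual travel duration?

4 hours 5 minutes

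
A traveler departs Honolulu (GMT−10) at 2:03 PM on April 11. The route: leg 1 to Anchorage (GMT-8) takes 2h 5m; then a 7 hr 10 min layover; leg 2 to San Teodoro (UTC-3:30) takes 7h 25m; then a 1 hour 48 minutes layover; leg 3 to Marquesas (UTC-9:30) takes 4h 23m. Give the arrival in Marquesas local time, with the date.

Convert departure to UTC: 2:03 PM + 10:00 = 12:03 AM UTC on Apr 12.
Add 2 hours 5 minutes leg 1 → 2:08 AM UTC.
Add 7 hours and 10 minutes layover in Anchorage → 9:18 AM UTC.
Add 7 hours 25 minutes leg 2 → 4:43 PM UTC.
Add 1 hour and 48 minutes layover in San Teodoro → 6:31 PM UTC.
Add 4 hours and 23 minutes leg 3 → 10:54 PM UTC.
Marquesas is UTC−9:30, so local arrival = 10:54 PM − 9:30 = 1:24 PM on Apr 12.

1:24 PM on Apr 12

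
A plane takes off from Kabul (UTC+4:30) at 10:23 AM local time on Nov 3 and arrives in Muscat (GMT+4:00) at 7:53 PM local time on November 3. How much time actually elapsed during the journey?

10 hours

Departure in UTC: 10:23 AM − 4:30 = 5:53 AM on Nov 3.
Arrival in UTC: 7:53 PM − 4:00 = 3:53 PM on Nov 3.
Elapsed = 3:53 PM − 5:53 AM = 10 hours.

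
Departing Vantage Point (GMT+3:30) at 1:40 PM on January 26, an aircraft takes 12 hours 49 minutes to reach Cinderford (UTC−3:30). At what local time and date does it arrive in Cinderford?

Convert departure to UTC: 1:40 PM − 3:30 = 10:10 AM UTC on Jan 26.
Add 12 hours and 49 minutes travel time → 10:59 PM UTC.
Cinderford is UTC−3:30, so local arrival = 10:59 PM − 3:30 = 7:29 PM on Jan 26.

7:29 PM on January 26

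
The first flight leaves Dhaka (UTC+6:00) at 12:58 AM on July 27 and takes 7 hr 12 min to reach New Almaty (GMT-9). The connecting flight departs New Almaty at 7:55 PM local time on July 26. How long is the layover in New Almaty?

Convert departure to UTC: 12:58 AM − 6:00 = 6:58 PM UTC on Jul 26.
Add 7 hours and 12 minutes flight time → 2:10 AM UTC (Jul 27).
New Almaty is UTC−9:00, so local arrival = 2:10 AM − 9:00 = 5:10 PM on Jul 26.
Layover = 7:55 PM − 5:10 PM = 2 hours 45 minutes.

2 hours 45 minutes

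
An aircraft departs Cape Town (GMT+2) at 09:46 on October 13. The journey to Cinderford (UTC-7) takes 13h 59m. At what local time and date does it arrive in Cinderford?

14:45 on October 13

Cinderford is 9:00 behind Cape Town.
After 13 hours 59 minutes it is 23:45 in Cape Town.
Shift by the zone difference: 23:45 − 9:00 = 14:45 on Oct 13 in Cinderford.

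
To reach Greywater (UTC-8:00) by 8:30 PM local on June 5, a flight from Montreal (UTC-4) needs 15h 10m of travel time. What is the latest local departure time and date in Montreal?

Target arrival in UTC: 8:30 PM + 8:00 = 4:30 AM on Jun 6.
Subtract 15 hours 10 minutes → departure 1:20 PM UTC on Jun 5.
Montreal is UTC−4:00: 1:20 PM − 4:00 = 9:20 AM on Jun 5.

9:20 AM on Jun 5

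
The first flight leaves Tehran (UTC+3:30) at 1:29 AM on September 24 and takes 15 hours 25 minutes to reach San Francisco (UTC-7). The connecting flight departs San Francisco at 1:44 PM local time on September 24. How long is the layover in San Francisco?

Convert departure to UTC: 1:29 AM − 3:30 = 9:59 PM UTC on Sep 23.
Add 15 hours and 25 minutes flight time → 1:24 PM UTC (Sep 24).
San Francisco is UTC−7:00, so local arrival = 1:24 PM − 7:00 = 6:24 AM on Sep 24.
Layover = 1:44 PM − 6:24 AM = 7 hours 20 minutes.

7 hours 20 minutes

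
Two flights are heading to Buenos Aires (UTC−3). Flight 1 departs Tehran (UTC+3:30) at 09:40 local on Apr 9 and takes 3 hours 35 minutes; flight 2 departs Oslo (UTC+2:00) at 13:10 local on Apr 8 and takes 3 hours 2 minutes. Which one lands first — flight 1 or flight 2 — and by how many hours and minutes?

the second, by 19 hours 33 minutes

Flight 1 in UTC: 09:40 − 3:30 = 06:10 on Apr 9.
+3 hours 35 minutes → arrive 09:45 UTC on Apr 9.
Flight 2 in UTC: 13:10 − 2:00 = 11:10 on Apr 8.
+3 hours and 2 minutes → arrive 14:12 UTC on Apr 8.
Flight 2 lands earlier by 19 hours 33 minutes.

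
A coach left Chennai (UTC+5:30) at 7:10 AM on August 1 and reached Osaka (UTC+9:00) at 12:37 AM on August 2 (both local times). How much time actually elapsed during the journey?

13 hours 57 minutes

Departure in UTC: 7:10 AM − 5:30 = 1:40 AM on Aug 1.
Arrival in UTC: 12:37 AM − 9:00 = 3:37 PM on Aug 1.
Elapsed = 3:37 PM − 1:40 AM = 13 hours 57 minutes.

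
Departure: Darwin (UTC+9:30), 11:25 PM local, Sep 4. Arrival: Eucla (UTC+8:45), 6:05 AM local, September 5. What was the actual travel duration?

7 hours 25 minutes

Departure in UTC: 11:25 PM − 9:30 = 1:55 PM on Sep 4.
Arrival in UTC: 6:05 AM − 8:45 = 9:20 PM on Sep 4.
Elapsed = 9:20 PM − 1:55 PM = 7 hours 25 minutes.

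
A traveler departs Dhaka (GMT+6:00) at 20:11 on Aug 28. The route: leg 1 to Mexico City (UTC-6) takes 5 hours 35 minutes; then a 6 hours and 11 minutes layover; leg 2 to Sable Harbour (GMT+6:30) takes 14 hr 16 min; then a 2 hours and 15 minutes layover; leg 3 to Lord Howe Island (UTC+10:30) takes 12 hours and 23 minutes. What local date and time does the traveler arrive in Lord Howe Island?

17:21 on August 30

Convert departure to UTC: 20:11 − 6:00 = 14:11 UTC on Aug 28.
Add 5 hours 35 minutes leg 1 → 19:46 UTC.
Add 6 hours 11 minutes layover in Mexico City → 01:57 UTC (Aug 29).
Add 14 hours and 16 minutes leg 2 → 16:13 UTC.
Add 2 hours and 15 minutes layover in Sable Harbour → 18:28 UTC.
Add 12 hours 23 minutes leg 3 → 06:51 UTC (Aug 30).
Lord Howe Island is UTC+10:30, so local arrival = 06:51 + 10:30 = 17:21 on Aug 30.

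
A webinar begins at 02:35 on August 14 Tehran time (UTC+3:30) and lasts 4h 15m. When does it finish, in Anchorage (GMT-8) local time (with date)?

19:20 on Aug 13

Convert start to UTC: 02:35 − 3:30 = 23:05 UTC on Aug 13.
Add 4 hours 15 minutes duration → 03:20 UTC (Aug 14).
Anchorage is UTC−8:00, so local end time = 03:20 − 8:00 = 19:20 on Aug 13.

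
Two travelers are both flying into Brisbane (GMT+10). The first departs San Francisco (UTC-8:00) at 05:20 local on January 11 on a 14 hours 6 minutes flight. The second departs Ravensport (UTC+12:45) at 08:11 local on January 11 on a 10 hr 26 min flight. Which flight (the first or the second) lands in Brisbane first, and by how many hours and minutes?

Flight 1 in UTC: 05:20 + 8:00 = 13:20 on Jan 11.
+14 hours and 6 minutes → arrive 03:26 UTC on Jan 12.
Flight 2 in UTC: 08:11 − 12:45 = 19:26 on Jan 10.
+10 hours and 26 minutes → arrive 05:52 UTC on Jan 11.
Flight 2 lands earlier by 21 hours 34 minutes.

the second, by 21 hours 34 minutes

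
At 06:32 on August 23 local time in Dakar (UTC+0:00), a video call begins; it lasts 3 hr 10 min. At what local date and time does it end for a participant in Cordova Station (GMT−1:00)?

08:42 on Aug 23

Dakar is at UTC+0, so start is already 06:32 UTC on Aug 23.
Add 3 hours 10 minutes duration → 09:42 UTC.
Cordova Station is UTC−1:00, so local end time = 09:42 − 1:00 = 08:42 on Aug 23.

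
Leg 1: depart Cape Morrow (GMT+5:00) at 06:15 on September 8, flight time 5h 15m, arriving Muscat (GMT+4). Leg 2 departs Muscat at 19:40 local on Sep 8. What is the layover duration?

Convert departure to UTC: 06:15 − 5:00 = 01:15 UTC on Sep 8.
Add 5 hours and 15 minutes flight time → 06:30 UTC.
Muscat is UTC+4:00, so local arrival = 06:30 + 4:00 = 10:30 on Sep 8.
Layover = 19:40 − 10:30 = 9 hours 10 minutes.

9 hours 10 minutes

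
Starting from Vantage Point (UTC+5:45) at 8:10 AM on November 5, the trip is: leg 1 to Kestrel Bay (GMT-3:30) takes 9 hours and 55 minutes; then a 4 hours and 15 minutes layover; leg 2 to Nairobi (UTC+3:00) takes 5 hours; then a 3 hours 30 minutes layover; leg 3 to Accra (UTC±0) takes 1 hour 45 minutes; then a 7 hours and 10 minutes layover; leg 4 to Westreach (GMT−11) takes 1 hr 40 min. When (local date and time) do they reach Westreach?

Convert departure to UTC: 8:10 AM − 5:45 = 2:25 AM UTC on Nov 5.
Add 9 hours and 55 minutes leg 1 → 12:20 PM UTC.
Add 4 hours and 15 minutes layover in Kestrel Bay → 4:35 PM UTC.
Add 5 hours leg 2 → 9:35 PM UTC.
Add 3 hours 30 minutes layover in Nairobi → 1:05 AM UTC (Nov 6).
Add 1 hour and 45 minutes leg 3 → 2:50 AM UTC.
Add 7 hours and 10 minutes layover in Accra → 10:00 AM UTC.
Add 1 hour 40 minutes leg 4 → 11:40 AM UTC.
Westreach is UTC−11:00, so local arrival = 11:40 AM − 11:00 = 12:40 AM on Nov 6.

12:40 AM on Nov 6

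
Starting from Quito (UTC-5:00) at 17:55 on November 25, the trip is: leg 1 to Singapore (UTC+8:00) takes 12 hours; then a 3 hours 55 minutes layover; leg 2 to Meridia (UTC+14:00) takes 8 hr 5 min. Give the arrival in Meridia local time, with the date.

12:55 on November 27

Convert departure to UTC: 17:55 + 5:00 = 22:55 UTC on Nov 25.
Add 12 hours leg 1 → 10:55 UTC (Nov 26).
Add 3 hours and 55 minutes layover in Singapore → 14:50 UTC.
Add 8 hours and 5 minutes leg 2 → 22:55 UTC.
Meridia is UTC+14:00, so local arrival = 22:55 + 14:00 = 12:55 on Nov 27.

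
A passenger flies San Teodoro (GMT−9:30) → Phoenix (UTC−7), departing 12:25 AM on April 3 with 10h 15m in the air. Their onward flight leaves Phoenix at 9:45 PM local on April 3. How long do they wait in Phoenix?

Convert departure to UTC: 12:25 AM + 9:30 = 9:55 AM UTC on Apr 3.
Add 10 hours 15 minutes flight time → 8:10 PM UTC.
Phoenix is UTC−7:00, so local arrival = 8:10 PM − 7:00 = 1:10 PM on Apr 3.
Layover = 9:45 PM − 1:10 PM = 8 hours 35 minutes.

8 hours 35 minutes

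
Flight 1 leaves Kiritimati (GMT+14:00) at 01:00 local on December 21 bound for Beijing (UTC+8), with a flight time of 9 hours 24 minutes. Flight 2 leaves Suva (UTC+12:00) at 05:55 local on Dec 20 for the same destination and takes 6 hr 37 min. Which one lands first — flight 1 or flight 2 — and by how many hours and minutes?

the second, by 19 hours 52 minutes

Flight 1 in UTC: 01:00 − 14:00 = 11:00 on Dec 20.
+9 hours 24 minutes → arrive 20:24 UTC on Dec 20.
Flight 2 in UTC: 05:55 − 12:00 = 17:55 on Dec 19.
+6 hours 37 minutes → arrive 00:32 UTC on Dec 20.
Flight 2 lands earlier by 19 hours 52 minutes.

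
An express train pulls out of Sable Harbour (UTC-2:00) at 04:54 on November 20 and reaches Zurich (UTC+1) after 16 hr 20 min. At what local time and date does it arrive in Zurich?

00:14 on November 21

Convert departure to UTC: 04:54 + 2:00 = 06:54 UTC on Nov 20.
Add 16 hours and 20 minutes travel time → 23:14 UTC.
Zurich is UTC+1:00, so local arrival = 23:14 + 1:00 = 00:14 on Nov 21.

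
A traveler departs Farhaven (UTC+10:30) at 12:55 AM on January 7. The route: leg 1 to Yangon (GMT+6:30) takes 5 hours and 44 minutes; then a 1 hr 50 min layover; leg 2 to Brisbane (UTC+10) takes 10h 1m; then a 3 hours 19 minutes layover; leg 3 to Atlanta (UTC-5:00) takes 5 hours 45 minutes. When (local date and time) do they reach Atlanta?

12:04 PM on January 7

Convert departure to UTC: 12:55 AM − 10:30 = 2:25 PM UTC on Jan 6.
Add 5 hours and 44 minutes leg 1 → 8:09 PM UTC.
Add 1 hour 50 minutes layover in Yangon → 9:59 PM UTC.
Add 10 hours 1 minute leg 2 → 8:00 AM UTC (Jan 7).
Add 3 hours 19 minutes layover in Brisbane → 11:19 AM UTC.
Add 5 hours 45 minutes leg 3 → 5:04 PM UTC.
Atlanta is UTC−5:00, so local arrival = 5:04 PM − 5:00 = 12:04 PM on Jan 7.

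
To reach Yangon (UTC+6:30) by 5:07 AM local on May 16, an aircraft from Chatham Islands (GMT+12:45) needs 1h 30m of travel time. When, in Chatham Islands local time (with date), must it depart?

9:52 AM on May 16

Target arrival in UTC: 5:07 AM − 6:30 = 10:37 PM on May 15.
Subtract 1 hour and 30 minutes → departure 9:07 PM UTC on May 15.
Chatham Islands is UTC+12:45: 9:07 PM + 12:45 = 9:52 AM on May 16.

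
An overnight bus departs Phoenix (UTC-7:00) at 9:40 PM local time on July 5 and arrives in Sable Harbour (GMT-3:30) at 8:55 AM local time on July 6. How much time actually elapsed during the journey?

Departure in UTC: 9:40 PM + 7:00 = 4:40 AM on Jul 6.
Arrival in UTC: 8:55 AM + 3:30 = 12:25 PM on Jul 6.
Elapsed = 12:25 PM − 4:40 AM = 7 hours 45 minutes.

7 hours 45 minutes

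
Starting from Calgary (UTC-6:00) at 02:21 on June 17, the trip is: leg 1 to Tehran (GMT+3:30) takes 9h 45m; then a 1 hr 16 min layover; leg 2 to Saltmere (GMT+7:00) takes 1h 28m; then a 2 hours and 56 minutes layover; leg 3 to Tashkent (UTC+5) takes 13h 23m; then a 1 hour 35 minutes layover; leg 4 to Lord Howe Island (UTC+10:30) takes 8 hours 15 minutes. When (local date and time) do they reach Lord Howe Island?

09:29 on June 19

Convert departure to UTC: 02:21 + 6:00 = 08:21 UTC on Jun 17.
Add 9 hours and 45 minutes leg 1 → 18:06 UTC.
Add 1 hour and 16 minutes layover in Tehran → 19:22 UTC.
Add 1 hour 28 minutes leg 2 → 20:50 UTC.
Add 2 hours and 56 minutes layover in Saltmere → 23:46 UTC.
Add 13 hours 23 minutes leg 3 → 13:09 UTC (Jun 18).
Add 1 hour 35 minutes layover in Tashkent → 14:44 UTC.
Add 8 hours and 15 minutes leg 4 → 22:59 UTC.
Lord Howe Island is UTC+10:30, so local arrival = 22:59 + 10:30 = 09:29 on Jun 19.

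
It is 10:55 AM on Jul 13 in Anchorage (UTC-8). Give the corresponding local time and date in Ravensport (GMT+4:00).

Ravensport is 12:00 ahead of Anchorage.
Shift by the zone difference: 10:55 AM + 12:00 = 10:55 PM on Jul 13 in Ravensport.

10:55 PM on July 13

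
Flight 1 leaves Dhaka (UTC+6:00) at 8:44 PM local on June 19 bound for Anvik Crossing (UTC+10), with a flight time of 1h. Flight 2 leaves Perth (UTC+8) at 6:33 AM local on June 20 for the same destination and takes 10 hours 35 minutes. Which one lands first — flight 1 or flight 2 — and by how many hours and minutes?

the first, by 17 hours 24 minutes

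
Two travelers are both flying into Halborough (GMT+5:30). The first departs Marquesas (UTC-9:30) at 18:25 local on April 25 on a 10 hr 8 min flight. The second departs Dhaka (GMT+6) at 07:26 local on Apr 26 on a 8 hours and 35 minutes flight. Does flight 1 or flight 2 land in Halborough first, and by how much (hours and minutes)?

the second, by 4 hours 2 minutes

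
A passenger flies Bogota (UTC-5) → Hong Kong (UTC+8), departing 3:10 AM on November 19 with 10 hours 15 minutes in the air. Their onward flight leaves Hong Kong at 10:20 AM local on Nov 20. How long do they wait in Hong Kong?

7 hours 55 minutes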